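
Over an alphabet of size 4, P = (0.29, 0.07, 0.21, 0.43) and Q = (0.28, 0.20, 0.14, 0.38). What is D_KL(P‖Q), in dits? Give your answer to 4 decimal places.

D(P‖Q) = Σ p·log₁₀(p/q).
  0.29·log₁₀(0.29/0.28) = 0.00442
  0.07·log₁₀(0.07/0.20) = -0.03192
  0.21·log₁₀(0.21/0.14) = 0.03698
  0.43·log₁₀(0.43/0.38) = 0.02308
D(P‖Q) = 0.0326 dits.

0.0326 dits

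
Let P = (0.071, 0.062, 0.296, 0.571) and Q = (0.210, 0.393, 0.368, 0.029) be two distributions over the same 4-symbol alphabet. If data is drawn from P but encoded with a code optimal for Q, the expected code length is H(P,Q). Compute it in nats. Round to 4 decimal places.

2.4862 nats

H(P,Q) = −Σ p·ln q.
  −0.071·ln(0.210) = 0.11081
  −0.062·ln(0.393) = 0.05790
  −0.296·ln(0.368) = 0.29590
  −0.571·ln(0.029) = 2.02160
H(P,Q) = 2.4862 nats.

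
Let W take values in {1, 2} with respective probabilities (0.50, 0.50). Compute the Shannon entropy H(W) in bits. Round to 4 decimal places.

H(W) = −Σ p·log₂ p.
  −(0.50)·log₂(0.50) = 0.50000
  −(0.50)·log₂(0.50) = 0.50000
Sum: 0.50000 + 0.50000 = 1.0000 bits.

1.0000 bits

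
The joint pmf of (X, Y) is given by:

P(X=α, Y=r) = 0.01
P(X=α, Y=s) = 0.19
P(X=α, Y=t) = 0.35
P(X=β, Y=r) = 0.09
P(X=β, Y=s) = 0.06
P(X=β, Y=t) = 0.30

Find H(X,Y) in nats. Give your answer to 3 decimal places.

1.476 nats

H(X,Y) = −Σ p(x,y)·ln p(x,y) over all 6 cells.
  cell (α,r): −0.01·ln0.01 = 0.0461
  cell (α,s): −0.19·ln0.19 = 0.3155
  cell (α,t): −0.35·ln0.35 = 0.3674
  cell (β,r): −0.09·ln0.09 = 0.2167
  cell (β,s): −0.06·ln0.06 = 0.1688
  cell (β,t): −0.30·ln0.30 = 0.3612
Sum = 1.476 nats.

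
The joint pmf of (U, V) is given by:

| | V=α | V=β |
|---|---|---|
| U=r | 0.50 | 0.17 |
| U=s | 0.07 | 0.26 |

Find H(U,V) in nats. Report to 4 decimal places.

1.1842 nats

H(U,V) = −Σ p(x,y)·ln p(x,y) over all 4 cells.
  cell (r,α): −0.50·ln0.50 = 0.34657
  cell (r,β): −0.17·ln0.17 = 0.30123
  cell (s,α): −0.07·ln0.07 = 0.18615
  cell (s,β): −0.26·ln0.26 = 0.35024
Sum = 1.1842 nats.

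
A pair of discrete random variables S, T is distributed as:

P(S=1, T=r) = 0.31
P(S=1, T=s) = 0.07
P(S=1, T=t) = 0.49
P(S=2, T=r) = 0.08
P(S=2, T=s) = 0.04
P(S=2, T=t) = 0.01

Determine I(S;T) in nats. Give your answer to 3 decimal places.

Marginals: p(S) = (0.8700, 0.1300), p(T) = (0.3900, 0.1100, 0.5000).
I(S;T) = H(S) + H(T) − H(S,T).
H(S) = 0.3864, H(T) = 0.9566, H(S,T) = 1.2756.
I(S;T) = 0.3864 + 0.9566 − 1.2756 = 0.067 nats.

0.067 nats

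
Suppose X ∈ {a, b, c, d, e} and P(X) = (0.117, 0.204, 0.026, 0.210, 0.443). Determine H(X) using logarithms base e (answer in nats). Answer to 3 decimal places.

1.359 nats

H(X) = −Σ p·ln p.
  −(0.117)·ln(0.117) = 0.2510
  −(0.204)·ln(0.204) = 0.3243
  −(0.026)·ln(0.026) = 0.0949
  −(0.210)·ln(0.210) = 0.3277
  −(0.443)·ln(0.443) = 0.3607
Sum: 0.2510 + 0.3243 + 0.0949 + 0.3277 + 0.3607 = 1.359 nats.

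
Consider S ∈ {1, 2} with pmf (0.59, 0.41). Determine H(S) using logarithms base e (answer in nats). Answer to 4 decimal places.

H(S) = −Σ p·ln p.
  −(0.59)·ln(0.59) = 0.31130
  −(0.41)·ln(0.41) = 0.36556
Sum: 0.31130 + 0.36556 = 0.6769 nats.

0.6769 nats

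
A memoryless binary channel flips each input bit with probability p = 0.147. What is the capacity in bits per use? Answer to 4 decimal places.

Binary symmetric channel: C = 1 − h₂(ε) where h₂ is the binary entropy function.
h₂(0.147) = −0.147·log₂0.147 − 0.853·log₂0.853 = 0.6023.
C = 1 − 0.6023 = 0.3977 bits per channel use.

0.3977 bits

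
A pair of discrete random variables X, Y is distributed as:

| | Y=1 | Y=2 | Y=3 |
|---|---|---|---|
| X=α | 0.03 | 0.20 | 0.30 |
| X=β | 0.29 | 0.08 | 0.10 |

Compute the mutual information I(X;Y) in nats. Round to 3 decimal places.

0.199 nats

Marginals: p(X) = (0.5300, 0.4700), p(Y) = (0.3200, 0.2800, 0.4000).
I(X;Y) = H(X) + H(Y) − H(X,Y).
H(X) = 0.6913, H(Y) = 1.0876, H(X,Y) = 1.5796.
I(X;Y) = 0.6913 + 1.0876 − 1.5796 = 0.199 nats.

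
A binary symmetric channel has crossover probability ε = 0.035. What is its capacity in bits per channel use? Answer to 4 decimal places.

Binary symmetric channel: C = 1 − h₂(ε) where h₂ is the binary entropy function.
h₂(0.035) = −0.035·log₂0.035 − 0.965·log₂0.965 = 0.2189.
C = 1 − 0.2189 = 0.7811 bits per channel use.

0.7811 bits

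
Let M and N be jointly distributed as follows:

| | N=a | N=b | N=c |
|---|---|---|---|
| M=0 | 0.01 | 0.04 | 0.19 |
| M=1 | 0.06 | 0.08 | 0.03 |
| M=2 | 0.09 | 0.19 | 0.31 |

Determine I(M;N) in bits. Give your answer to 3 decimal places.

Marginals: p(M) = (0.2400, 0.1700, 0.5900), p(N) = (0.1600, 0.3100, 0.5300).
I(M;N) = H(M) + H(N) − H(M,N).
H(M) = 1.3778, H(N) = 1.4323, H(M,N) = 2.6859.
I(M;N) = 1.3778 + 1.4323 − 2.6859 = 0.124 bits.

0.124 bits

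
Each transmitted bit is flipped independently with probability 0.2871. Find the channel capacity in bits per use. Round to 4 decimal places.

0.1351 bits

Binary symmetric channel: C = 1 − h₂(ε) where h₂ is the binary entropy function.
h₂(0.2871) = −0.2871·log₂0.2871 − 0.7129·log₂0.7129 = 0.8649.
C = 1 − 0.8649 = 0.1351 bits per channel use.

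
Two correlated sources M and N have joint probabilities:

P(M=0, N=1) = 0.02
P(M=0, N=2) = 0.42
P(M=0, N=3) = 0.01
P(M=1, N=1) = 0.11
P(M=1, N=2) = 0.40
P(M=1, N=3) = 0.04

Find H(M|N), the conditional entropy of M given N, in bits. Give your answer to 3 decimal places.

Marginals: p(M) = (0.4500, 0.5500), p(N) = (0.1300, 0.8200, 0.0500).
H(M|N) = Σ p(N) · H(M|N=·).
  N=1: p=0.1300, H(M|N=1) = 0.6194
  N=2: p=0.8200, H(M|N=2) = 0.9996
  N=3: p=0.0500, H(M|N=3) = 0.7219
Weighted sum = 0.936 bits.

0.936 bits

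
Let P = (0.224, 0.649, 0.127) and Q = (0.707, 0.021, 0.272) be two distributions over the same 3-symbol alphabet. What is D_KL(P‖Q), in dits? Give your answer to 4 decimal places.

0.8132 dits

D(P‖Q) = Σ p·log₁₀(p/q).
  0.224·log₁₀(0.224/0.707) = -0.11181
  0.649·log₁₀(0.649/0.021) = 0.96703
  0.127·log₁₀(0.127/0.272) = -0.04201
D(P‖Q) = 0.8132 dits.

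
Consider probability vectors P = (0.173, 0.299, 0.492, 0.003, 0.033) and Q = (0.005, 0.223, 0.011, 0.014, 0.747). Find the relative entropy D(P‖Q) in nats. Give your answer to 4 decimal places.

D(P‖Q) = Σ p·ln(p/q).
  0.173·ln(0.173/0.005) = 0.61309
  0.299·ln(0.299/0.223) = 0.08769
  0.492·ln(0.492/0.011) = 1.86989
  0.003·ln(0.003/0.014) = -0.00462
  0.033·ln(0.033/0.747) = -0.10295
D(P‖Q) = 2.4631 nats.

2.4631 nats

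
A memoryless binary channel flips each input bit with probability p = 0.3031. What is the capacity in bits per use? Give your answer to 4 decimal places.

0.1150 bits

Binary symmetric channel: C = 1 − h₂(ε) where h₂ is the binary entropy function.
h₂(0.3031) = −0.3031·log₂0.3031 − 0.6969·log₂0.6969 = 0.8850.
C = 1 − 0.8850 = 0.1150 bits per channel use.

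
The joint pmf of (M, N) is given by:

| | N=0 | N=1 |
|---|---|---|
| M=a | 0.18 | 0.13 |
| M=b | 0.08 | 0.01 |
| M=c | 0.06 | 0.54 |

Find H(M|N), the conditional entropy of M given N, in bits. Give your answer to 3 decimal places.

1.005 bits

Chain rule: H(M|N) = H(M,N) − H(N).
Marginals: p(M) = (0.3100, 0.0900, 0.6000), p(N) = (0.3200, 0.6800).
H(M,N) = 1.9095 bits; H(N) = 0.9044 bits.
H(M|N) = 1.9095 − 0.9044 = 1.005 bits.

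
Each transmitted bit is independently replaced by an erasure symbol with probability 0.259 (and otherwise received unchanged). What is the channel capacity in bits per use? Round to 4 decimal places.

Binary erasure channel: capacity C = 1 − ε.
C = 1 − 0.259 = 0.7410 bits per channel use.

0.7410 bits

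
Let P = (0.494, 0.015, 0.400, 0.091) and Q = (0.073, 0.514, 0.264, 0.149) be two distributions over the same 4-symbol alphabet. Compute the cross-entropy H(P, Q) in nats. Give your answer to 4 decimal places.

2.0089 nats

H(P,Q) = −Σ p·ln q.
  −0.494·ln(0.073) = 1.29294
  −0.015·ln(0.514) = 0.00998
  −0.400·ln(0.264) = 0.53272
  −0.091·ln(0.149) = 0.17325
H(P,Q) = 2.0089 nats.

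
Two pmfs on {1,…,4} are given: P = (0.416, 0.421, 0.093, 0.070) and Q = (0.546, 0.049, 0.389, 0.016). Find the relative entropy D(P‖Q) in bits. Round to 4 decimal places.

D(P‖Q) = Σ p·log₂(p/q).
  0.416·log₂(0.416/0.546) = -0.16320
  0.421·log₂(0.421/0.049) = 1.30635
  0.093·log₂(0.093/0.389) = -0.19200
  0.070·log₂(0.070/0.016) = 0.14905
D(P‖Q) = 1.1002 bits.

1.1002 bits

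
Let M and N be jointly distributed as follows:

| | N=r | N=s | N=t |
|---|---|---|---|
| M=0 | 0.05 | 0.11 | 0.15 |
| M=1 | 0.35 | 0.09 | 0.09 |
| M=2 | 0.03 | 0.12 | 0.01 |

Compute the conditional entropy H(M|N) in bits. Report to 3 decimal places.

1.168 bits

Chain rule: H(M|N) = H(M,N) − H(N).
Marginals: p(M) = (0.3100, 0.5300, 0.1600), p(N) = (0.4300, 0.3200, 0.2500).
H(M,N) = 2.7176 bits; H(N) = 1.5496 bits.
H(M|N) = 2.7176 − 1.5496 = 1.168 bits.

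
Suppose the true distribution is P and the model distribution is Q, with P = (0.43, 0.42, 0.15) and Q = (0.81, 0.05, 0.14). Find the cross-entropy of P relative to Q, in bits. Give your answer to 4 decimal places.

H(P,Q) = −Σ p·log₂ q.
  −0.43·log₂(0.81) = 0.13072
  −0.42·log₂(0.05) = 1.81521
  −0.15·log₂(0.14) = 0.42548
H(P,Q) = 2.3714 bits.

2.3714 bits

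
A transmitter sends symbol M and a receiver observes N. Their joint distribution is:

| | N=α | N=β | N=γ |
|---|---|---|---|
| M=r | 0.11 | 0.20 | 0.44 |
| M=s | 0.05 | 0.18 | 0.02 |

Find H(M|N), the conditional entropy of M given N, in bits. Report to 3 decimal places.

Marginals: p(M) = (0.7500, 0.2500), p(N) = (0.1600, 0.3800, 0.4600).
H(M|N) = Σ p(N) · H(M|N=·).
  N=α: p=0.1600, H(M|N=α) = 0.8960
  N=β: p=0.3800, H(M|N=β) = 0.9980
  N=γ: p=0.4600, H(M|N=γ) = 0.2580
Weighted sum = 0.641 bits.

0.641 bits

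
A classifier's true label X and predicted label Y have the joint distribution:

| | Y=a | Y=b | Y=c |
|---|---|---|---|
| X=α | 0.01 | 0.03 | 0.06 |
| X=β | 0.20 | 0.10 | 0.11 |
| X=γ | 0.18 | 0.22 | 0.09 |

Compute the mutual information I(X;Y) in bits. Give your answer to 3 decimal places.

0.082 bits

Marginals: p(X) = (0.1000, 0.4100, 0.4900), p(Y) = (0.3900, 0.3500, 0.2600).
I(X;Y) = Σ p(x,y)·log₂[p(x,y)/(p(x)p(y))].
  (α,a): 0.01·log₂(0.2564) = -0.0196
  (α,b): 0.03·log₂(0.8571) = -0.0067
  (α,c): 0.06·log₂(2.3077) = 0.0724
  (β,a): 0.20·log₂(1.2508) = 0.0646
  (β,b): 0.10·log₂(0.6969) = -0.0521
  (β,c): 0.11·log₂(1.0319) = 0.0050
  (γ,a): 0.18·log₂(0.9419) = -0.0155
  (γ,b): 0.22·log₂(1.2828) = 0.0790
  (γ,c): 0.09·log₂(0.7064) = -0.0451
Sum = 0.082 bits.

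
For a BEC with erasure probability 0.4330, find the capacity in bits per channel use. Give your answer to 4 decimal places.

Binary erasure channel: capacity C = 1 − ε.
C = 1 − 0.4330 = 0.5670 bits per channel use.

0.5670 bits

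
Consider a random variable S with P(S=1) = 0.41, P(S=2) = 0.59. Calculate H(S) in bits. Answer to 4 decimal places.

0.9765 bits

H(S) = −Σ p·log₂ p.
  −(0.41)·log₂(0.41) = 0.52738
  −(0.59)·log₂(0.59) = 0.44912
Sum: 0.52738 + 0.44912 = 0.9765 bits.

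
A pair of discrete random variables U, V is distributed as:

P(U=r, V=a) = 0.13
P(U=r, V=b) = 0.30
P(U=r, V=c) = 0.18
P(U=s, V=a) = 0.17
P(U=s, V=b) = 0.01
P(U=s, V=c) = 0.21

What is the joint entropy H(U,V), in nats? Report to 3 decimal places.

1.610 nats

H(U,V) = −Σ p(x,y)·ln p(x,y) over all 6 cells.
  cell (r,a): −0.13·ln0.13 = 0.2652
  cell (r,b): −0.30·ln0.30 = 0.3612
  cell (r,c): −0.18·ln0.18 = 0.3087
  cell (s,a): −0.17·ln0.17 = 0.3012
  cell (s,b): −0.01·ln0.01 = 0.0461
  cell (s,c): −0.21·ln0.21 = 0.3277
Sum = 1.610 nats.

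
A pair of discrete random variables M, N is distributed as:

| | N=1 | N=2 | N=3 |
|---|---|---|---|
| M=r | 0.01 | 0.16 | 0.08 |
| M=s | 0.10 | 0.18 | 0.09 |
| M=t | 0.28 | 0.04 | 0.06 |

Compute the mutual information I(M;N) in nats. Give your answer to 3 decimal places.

0.204 nats

Marginals: p(M) = (0.2500, 0.3700, 0.3800), p(N) = (0.3900, 0.3800, 0.2300).
I(M;N) = H(M) + H(N) − H(M,N).
H(M) = 1.0821, H(N) = 1.0729, H(M,N) = 1.9510.
I(M;N) = 1.0821 + 1.0729 − 1.9510 = 0.204 nats.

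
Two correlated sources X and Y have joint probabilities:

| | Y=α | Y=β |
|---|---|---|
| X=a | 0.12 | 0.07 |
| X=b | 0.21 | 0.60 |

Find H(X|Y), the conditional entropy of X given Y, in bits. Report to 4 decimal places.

0.6357 bits

Chain rule: H(X|Y) = H(X,Y) − H(Y).
Marginals: p(X) = (0.1900, 0.8100), p(Y) = (0.3300, 0.6700).
H(X,Y) = 1.5506 bits; H(Y) = 0.9149 bits.
H(X|Y) = 1.5506 − 0.9149 = 0.6357 bits.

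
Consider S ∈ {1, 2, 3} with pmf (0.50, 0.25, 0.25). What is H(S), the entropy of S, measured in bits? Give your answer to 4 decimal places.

1.5000 bits

H(S) = −Σ p·log₂ p.
  −(0.50)·log₂(0.50) = 0.50000
  −(0.25)·log₂(0.25) = 0.50000
  −(0.25)·log₂(0.25) = 0.50000
Sum: 0.50000 + 0.50000 + 0.50000 = 1.5000 bits.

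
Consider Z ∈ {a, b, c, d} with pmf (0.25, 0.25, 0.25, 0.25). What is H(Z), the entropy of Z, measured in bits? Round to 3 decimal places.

H(Z) = −Σ p·log₂ p.
  −(0.25)·log₂(0.25) = 0.5000
  −(0.25)·log₂(0.25) = 0.5000
  −(0.25)·log₂(0.25) = 0.5000
  −(0.25)·log₂(0.25) = 0.5000
Sum: 0.5000 + 0.5000 + 0.5000 + 0.5000 = 2.000 bits.

2.000 bits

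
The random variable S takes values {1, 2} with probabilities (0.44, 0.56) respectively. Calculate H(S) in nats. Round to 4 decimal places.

0.6859 nats

H(S) = −Σ p·ln p.
  −(0.44)·ln(0.44) = 0.36123
  −(0.56)·ln(0.56) = 0.32470
Sum: 0.36123 + 0.32470 = 0.6859 nats.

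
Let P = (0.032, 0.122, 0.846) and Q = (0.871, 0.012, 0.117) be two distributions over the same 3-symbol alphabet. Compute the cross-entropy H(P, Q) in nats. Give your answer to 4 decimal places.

2.3592 nats

H(P,Q) = −Σ p·ln q.
  −0.032·ln(0.871) = 0.00442
  −0.122·ln(0.012) = 0.53959
  −0.846·ln(0.117) = 1.81516
H(P,Q) = 2.3592 nats.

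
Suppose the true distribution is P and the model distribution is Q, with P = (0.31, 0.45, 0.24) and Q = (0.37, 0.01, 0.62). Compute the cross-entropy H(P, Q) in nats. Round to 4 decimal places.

2.4953 nats

H(P,Q) = −Σ p·ln q.
  −0.31·ln(0.37) = 0.30822
  −0.45·ln(0.01) = 2.07233
  −0.24·ln(0.62) = 0.11473
H(P,Q) = 2.4953 nats.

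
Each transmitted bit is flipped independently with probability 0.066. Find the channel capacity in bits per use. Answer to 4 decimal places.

Binary symmetric channel: C = 1 − h₂(ε) where h₂ is the binary entropy function.
h₂(0.066) = −0.066·log₂0.066 − 0.934·log₂0.934 = 0.3508.
C = 1 − 0.3508 = 0.6492 bits per channel use.

0.6492 bits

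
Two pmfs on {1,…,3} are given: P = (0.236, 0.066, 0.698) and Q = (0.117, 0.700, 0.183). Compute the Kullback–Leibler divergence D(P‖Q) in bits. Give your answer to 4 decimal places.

D(P‖Q) = Σ p·log₂(p/q).
  0.236·log₂(0.236/0.117) = 0.23890
  0.066·log₂(0.066/0.700) = -0.22485
  0.698·log₂(0.698/0.183) = 1.34811
D(P‖Q) = 1.3622 bits.

1.3622 bits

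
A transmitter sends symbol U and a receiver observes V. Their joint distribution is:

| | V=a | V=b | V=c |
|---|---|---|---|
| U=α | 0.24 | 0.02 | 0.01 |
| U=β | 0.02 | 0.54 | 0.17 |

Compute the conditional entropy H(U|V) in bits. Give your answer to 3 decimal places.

0.282 bits

Chain rule: H(U|V) = H(U,V) − H(V).
Marginals: p(U) = (0.2700, 0.7300), p(V) = (0.2600, 0.5600, 0.1800).
H(U,V) = 1.7010 bits; H(V) = 1.4190 bits.
H(U|V) = 1.7010 − 1.4190 = 0.282 bits.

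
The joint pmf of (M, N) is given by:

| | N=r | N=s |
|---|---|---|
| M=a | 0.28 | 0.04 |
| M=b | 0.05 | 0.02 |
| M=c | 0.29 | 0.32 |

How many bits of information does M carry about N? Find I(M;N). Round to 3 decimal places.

0.115 bits

Marginals: p(M) = (0.3200, 0.0700, 0.6100), p(N) = (0.6200, 0.3800).
I(M;N) = H(M) + H(N) − H(M,N).
H(M) = 1.2296, H(N) = 0.9580, H(M,N) = 2.0729.
I(M;N) = 1.2296 + 0.9580 − 2.0729 = 0.115 bits.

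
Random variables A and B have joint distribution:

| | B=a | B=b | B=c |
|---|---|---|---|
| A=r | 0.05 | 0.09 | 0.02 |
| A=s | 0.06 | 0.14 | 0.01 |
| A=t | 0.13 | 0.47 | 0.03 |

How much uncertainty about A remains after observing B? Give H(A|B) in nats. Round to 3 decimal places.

0.899 nats

Chain rule: H(A|B) = H(A,B) − H(B).
Marginals: p(A) = (0.1600, 0.2100, 0.6300), p(B) = (0.2400, 0.7000, 0.0600).
H(A,B) = 1.6601 nats; H(B) = 0.7610 nats.
H(A|B) = 1.6601 − 0.7610 = 0.899 nats.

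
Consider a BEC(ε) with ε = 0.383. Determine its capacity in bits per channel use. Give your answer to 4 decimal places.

Binary erasure channel: capacity C = 1 − ε.
C = 1 − 0.383 = 0.6170 bits per channel use.

0.6170 bits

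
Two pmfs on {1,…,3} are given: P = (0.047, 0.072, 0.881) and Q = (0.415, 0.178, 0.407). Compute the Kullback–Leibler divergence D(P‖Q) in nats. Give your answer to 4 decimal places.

D(P‖Q) = Σ p·ln(p/q).
  0.047·ln(0.047/0.415) = -0.10237
  0.072·ln(0.072/0.178) = -0.06517
  0.881·ln(0.881/0.407) = 0.68035
D(P‖Q) = 0.5128 nats.

0.5128 nats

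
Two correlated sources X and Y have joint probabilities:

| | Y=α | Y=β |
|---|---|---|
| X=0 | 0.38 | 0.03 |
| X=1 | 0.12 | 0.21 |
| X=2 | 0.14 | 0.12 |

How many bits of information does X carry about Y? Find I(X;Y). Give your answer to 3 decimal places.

0.217 bits

Marginals: p(X) = (0.4100, 0.3300, 0.2600), p(Y) = (0.6400, 0.3600).
I(X;Y) = Σ p(x,y)·log₂[p(x,y)/(p(x)p(y))].
  (0,α): 0.38·log₂(1.4482) = 0.2030
  (0,β): 0.03·log₂(0.2033) = -0.0690
  (1,α): 0.12·log₂(0.5682) = -0.0979
  (1,β): 0.21·log₂(1.7677) = 0.1726
  (2,α): 0.14·log₂(0.8413) = -0.0349
  (2,β): 0.12·log₂(1.2821) = 0.0430
Sum = 0.217 bits.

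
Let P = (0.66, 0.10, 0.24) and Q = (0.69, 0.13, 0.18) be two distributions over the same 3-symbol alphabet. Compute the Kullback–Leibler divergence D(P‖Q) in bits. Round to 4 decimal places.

D(P‖Q) = Σ p·log₂(p/q).
  0.66·log₂(0.66/0.69) = -0.04233
  0.10·log₂(0.10/0.13) = -0.03785
  0.24·log₂(0.24/0.18) = 0.09961
D(P‖Q) = 0.0194 bits.

0.0194 bits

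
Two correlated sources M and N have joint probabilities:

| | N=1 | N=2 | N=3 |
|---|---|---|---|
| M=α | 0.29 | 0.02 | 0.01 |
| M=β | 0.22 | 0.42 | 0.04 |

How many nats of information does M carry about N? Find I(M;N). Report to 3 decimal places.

0.172 nats

Marginals: p(M) = (0.3200, 0.6800), p(N) = (0.5100, 0.4400, 0.0500).
I(M;N) = Σ p(x,y)·ln[p(x,y)/(p(x)p(y))].
  (α,1): 0.29·ln(1.7770) = 0.1667
  (α,2): 0.02·ln(0.1420) = -0.0390
  (α,3): 0.01·ln(0.6250) = -0.0047
  (β,1): 0.22·ln(0.6344) = -0.1001
  (β,2): 0.42·ln(1.4037) = 0.1424
  (β,3): 0.04·ln(1.1765) = 0.0065
Sum = 0.172 nats.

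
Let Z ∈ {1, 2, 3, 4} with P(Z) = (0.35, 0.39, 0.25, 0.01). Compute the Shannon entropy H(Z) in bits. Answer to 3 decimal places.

1.626 bits

H(Z) = −Σ p·log₂ p.
  −(0.35)·log₂(0.35) = 0.5301
  −(0.39)·log₂(0.39) = 0.5298
  −(0.25)·log₂(0.25) = 0.5000
  −(0.01)·log₂(0.01) = 0.0664
Sum: 0.5301 + 0.5298 + 0.5000 + 0.0664 = 1.626 bits.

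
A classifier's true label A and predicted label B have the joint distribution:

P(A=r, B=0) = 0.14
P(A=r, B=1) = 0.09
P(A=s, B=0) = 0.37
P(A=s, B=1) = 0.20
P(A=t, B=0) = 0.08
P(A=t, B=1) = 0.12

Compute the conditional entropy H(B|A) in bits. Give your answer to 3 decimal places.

0.949 bits

Chain rule: H(B|A) = H(A,B) − H(A).
Marginals: p(A) = (0.2300, 0.5700, 0.2000), p(B) = (0.5900, 0.4100).
H(A,B) = 2.3635 bits; H(A) = 1.4143 bits.
H(B|A) = 2.3635 − 1.4143 = 0.949 bits.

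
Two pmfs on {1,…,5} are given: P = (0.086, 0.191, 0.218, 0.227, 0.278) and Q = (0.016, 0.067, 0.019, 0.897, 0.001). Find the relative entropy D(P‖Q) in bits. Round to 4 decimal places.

D(P‖Q) = Σ p·log₂(p/q).
  0.086·log₂(0.086/0.016) = 0.20866
  0.191·log₂(0.191/0.067) = 0.28867
  0.218·log₂(0.218/0.019) = 0.76742
  0.227·log₂(0.227/0.897) = -0.45001
  0.278·log₂(0.278/0.001) = 2.25707
D(P‖Q) = 3.0718 bits.

3.0718 bits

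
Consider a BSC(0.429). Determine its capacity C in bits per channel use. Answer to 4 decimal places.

Binary symmetric channel: C = 1 − h₂(ε) where h₂ is the binary entropy function.
h₂(0.429) = −0.429·log₂0.429 − 0.571·log₂0.571 = 0.9854.
C = 1 − 0.9854 = 0.0146 bits per channel use.

0.0146 bits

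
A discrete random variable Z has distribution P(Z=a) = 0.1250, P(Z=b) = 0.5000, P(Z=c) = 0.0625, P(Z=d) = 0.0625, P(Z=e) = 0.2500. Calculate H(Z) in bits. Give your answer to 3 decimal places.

1.875 bits

H(Z) = −Σ p·log₂ p.
  −(0.1250)·log₂(0.1250) = 0.3750
  −(0.5000)·log₂(0.5000) = 0.5000
  −(0.0625)·log₂(0.0625) = 0.2500
  −(0.0625)·log₂(0.0625) = 0.2500
  −(0.2500)·log₂(0.2500) = 0.5000
Sum: 0.3750 + 0.5000 + 0.2500 + 0.2500 + 0.5000 = 1.875 bits.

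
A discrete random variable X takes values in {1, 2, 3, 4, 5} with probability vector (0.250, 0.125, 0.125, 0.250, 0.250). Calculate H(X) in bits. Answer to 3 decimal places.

2.250 bits

H(X) = −Σ p·log₂ p.
  −(0.250)·log₂(0.250) = 0.5000
  −(0.125)·log₂(0.125) = 0.3750
  −(0.125)·log₂(0.125) = 0.3750
  −(0.250)·log₂(0.250) = 0.5000
  −(0.250)·log₂(0.250) = 0.5000
Sum: 0.5000 + 0.3750 + 0.3750 + 0.5000 + 0.5000 = 2.250 bits.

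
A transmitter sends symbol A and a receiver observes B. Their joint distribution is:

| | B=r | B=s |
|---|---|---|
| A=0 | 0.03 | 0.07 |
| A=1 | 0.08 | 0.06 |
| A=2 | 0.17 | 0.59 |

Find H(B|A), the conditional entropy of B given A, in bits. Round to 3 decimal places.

0.809 bits

Chain rule: H(B|A) = H(A,B) − H(A).
Marginals: p(A) = (0.1000, 0.1400, 0.7600), p(B) = (0.2800, 0.7200).
H(A,B) = 1.8391 bits; H(A) = 1.0302 bits.
H(B|A) = 1.8391 − 1.0302 = 0.809 bits.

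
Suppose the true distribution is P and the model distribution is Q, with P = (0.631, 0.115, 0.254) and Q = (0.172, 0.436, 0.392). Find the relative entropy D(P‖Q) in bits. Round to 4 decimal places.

0.8032 bits

D(P‖Q) = Σ p·log₂(p/q).
  0.631·log₂(0.631/0.172) = 1.18327
  0.115·log₂(0.115/0.436) = -0.22111
  0.254·log₂(0.254/0.392) = -0.15901
D(P‖Q) = 0.8032 bits.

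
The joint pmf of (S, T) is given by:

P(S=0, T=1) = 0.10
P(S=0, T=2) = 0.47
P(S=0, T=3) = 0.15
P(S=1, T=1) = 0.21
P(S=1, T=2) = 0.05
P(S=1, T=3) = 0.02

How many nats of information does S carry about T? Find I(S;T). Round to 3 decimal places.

Marginals: p(S) = (0.7200, 0.2800), p(T) = (0.3100, 0.5200, 0.1700).
I(S;T) = Σ p(x,y)·ln[p(x,y)/(p(x)p(y))].
  (0,1): 0.10·ln(0.4480) = -0.0803
  (0,2): 0.47·ln(1.2553) = 0.1069
  (0,3): 0.15·ln(1.2255) = 0.0305
  (1,1): 0.21·ln(2.4194) = 0.1855
  (1,2): 0.05·ln(0.3434) = -0.0534
  (1,3): 0.02·ln(0.4202) = -0.0173
Sum = 0.172 nats.

0.172 nats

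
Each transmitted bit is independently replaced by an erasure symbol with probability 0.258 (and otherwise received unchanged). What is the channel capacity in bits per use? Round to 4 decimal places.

Binary erasure channel: capacity C = 1 − ε.
C = 1 − 0.258 = 0.7420 bits per channel use.

0.7420 bits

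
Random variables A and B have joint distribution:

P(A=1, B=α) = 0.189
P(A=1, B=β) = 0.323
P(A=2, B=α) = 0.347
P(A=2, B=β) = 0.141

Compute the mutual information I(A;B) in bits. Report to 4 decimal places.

0.0866 bits

Marginals: p(A) = (0.5120, 0.4880), p(B) = (0.5360, 0.4640).
I(A;B) = Σ p(x,y)·log₂[p(x,y)/(p(x)p(y))].
  (1,α): 0.189·log₂(0.6887) = -0.10169
  (1,β): 0.323·log₂(1.3596) = 0.14315
  (2,α): 0.347·log₂(1.3266) = 0.14149
  (2,β): 0.141·log₂(0.6227) = -0.09636
Sum = 0.0866 bits.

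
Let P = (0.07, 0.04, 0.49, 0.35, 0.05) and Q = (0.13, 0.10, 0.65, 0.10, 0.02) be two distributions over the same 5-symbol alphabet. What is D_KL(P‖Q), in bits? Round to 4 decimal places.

D(P‖Q) = Σ p·log₂(p/q).
  0.07·log₂(0.07/0.13) = -0.06252
  0.04·log₂(0.04/0.10) = -0.05288
  0.49·log₂(0.49/0.65) = -0.19975
  0.35·log₂(0.35/0.10) = 0.63257
  0.05·log₂(0.05/0.02) = 0.06610
D(P‖Q) = 0.3835 bits.

0.3835 bits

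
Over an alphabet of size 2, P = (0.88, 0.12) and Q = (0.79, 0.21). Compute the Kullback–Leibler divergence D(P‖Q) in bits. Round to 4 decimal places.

D(P‖Q) = Σ p·log₂(p/q).
  0.88·log₂(0.88/0.79) = 0.13697
  0.12·log₂(0.12/0.21) = -0.09688
D(P‖Q) = 0.0401 bits.

0.0401 bits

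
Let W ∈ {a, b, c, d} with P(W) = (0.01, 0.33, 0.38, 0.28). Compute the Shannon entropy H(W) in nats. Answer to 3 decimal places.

1.136 nats

H(W) = −Σ p·ln p.
  −(0.01)·ln(0.01) = 0.0461
  −(0.33)·ln(0.33) = 0.3659
  −(0.38)·ln(0.38) = 0.3677
  −(0.28)·ln(0.28) = 0.3564
Sum: 0.0461 + 0.3659 + 0.3677 + 0.3564 = 1.136 nats.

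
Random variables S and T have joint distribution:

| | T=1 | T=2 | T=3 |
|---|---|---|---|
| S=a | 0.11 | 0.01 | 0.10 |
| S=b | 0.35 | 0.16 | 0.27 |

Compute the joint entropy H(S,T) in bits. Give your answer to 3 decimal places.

2.212 bits

H(S,T) = −Σ p(x,y)·log₂ p(x,y) over all 6 cells.
  cell (a,1): −0.11·log₂0.11 = 0.3503
  cell (a,2): −0.01·log₂0.01 = 0.0664
  cell (a,3): −0.10·log₂0.10 = 0.3322
  cell (b,1): −0.35·log₂0.35 = 0.5301
  cell (b,2): −0.16·log₂0.16 = 0.4230
  cell (b,3): −0.27·log₂0.27 = 0.5100
Sum = 2.212 bits.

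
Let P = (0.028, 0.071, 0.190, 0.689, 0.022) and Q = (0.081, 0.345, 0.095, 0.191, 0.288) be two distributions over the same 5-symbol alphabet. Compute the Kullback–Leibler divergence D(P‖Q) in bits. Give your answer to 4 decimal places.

D(P‖Q) = Σ p·log₂(p/q).
  0.028·log₂(0.028/0.081) = -0.04291
  0.071·log₂(0.071/0.345) = -0.16193
  0.190·log₂(0.190/0.095) = 0.19000
  0.689·log₂(0.689/0.191) = 1.27529
  0.022·log₂(0.022/0.288) = -0.08163
D(P‖Q) = 1.1788 bits.

1.1788 bits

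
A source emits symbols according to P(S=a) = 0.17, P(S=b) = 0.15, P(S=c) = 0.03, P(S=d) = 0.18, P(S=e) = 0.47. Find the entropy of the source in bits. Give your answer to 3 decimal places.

H(S) = −Σ p·log₂ p.
  −(0.17)·log₂(0.17) = 0.4346
  −(0.15)·log₂(0.15) = 0.4105
  −(0.03)·log₂(0.03) = 0.1518
  −(0.18)·log₂(0.18) = 0.4453
  −(0.47)·log₂(0.47) = 0.5120
Sum: 0.4346 + 0.4105 + 0.1518 + 0.4453 + 0.5120 = 1.954 bits.

1.954 bits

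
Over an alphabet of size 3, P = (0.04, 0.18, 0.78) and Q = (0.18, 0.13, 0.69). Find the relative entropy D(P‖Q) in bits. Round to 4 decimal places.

0.1357 bits

D(P‖Q) = Σ p·log₂(p/q).
  0.04·log₂(0.04/0.18) = -0.08680
  0.18·log₂(0.18/0.13) = 0.08451
  0.78·log₂(0.78/0.69) = 0.13796
D(P‖Q) = 0.1357 bits.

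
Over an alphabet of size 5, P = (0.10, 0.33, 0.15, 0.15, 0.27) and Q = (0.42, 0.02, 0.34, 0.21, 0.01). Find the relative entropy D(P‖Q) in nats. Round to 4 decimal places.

1.4983 nats

D(P‖Q) = Σ p·ln(p/q).
  0.10·ln(0.10/0.42) = -0.14351
  0.33·ln(0.33/0.02) = 0.92511
  0.15·ln(0.15/0.34) = -0.12275
  0.15·ln(0.15/0.21) = -0.05047
  0.27·ln(0.27/0.01) = 0.88988
D(P‖Q) = 1.4983 nats.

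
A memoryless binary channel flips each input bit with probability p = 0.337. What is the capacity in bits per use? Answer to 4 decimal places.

0.0781 bits

Binary symmetric channel: C = 1 − h₂(ε) where h₂ is the binary entropy function.
h₂(0.337) = −0.337·log₂0.337 − 0.663·log₂0.663 = 0.9219.
C = 1 − 0.9219 = 0.0781 bits per channel use.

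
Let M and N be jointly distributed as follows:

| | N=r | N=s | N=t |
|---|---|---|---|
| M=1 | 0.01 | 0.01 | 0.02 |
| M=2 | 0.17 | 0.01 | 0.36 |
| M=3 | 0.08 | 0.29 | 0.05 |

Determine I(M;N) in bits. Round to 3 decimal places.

Marginals: p(M) = (0.0400, 0.5400, 0.4200), p(N) = (0.2600, 0.3100, 0.4300).
I(M;N) = Σ p(x,y)·log₂[p(x,y)/(p(x)p(y))].
  (1,r): 0.01·log₂(0.9615) = -0.0006
  (1,s): 0.01·log₂(0.8065) = -0.0031
  (1,t): 0.02·log₂(1.1628) = 0.0044
  (2,r): 0.17·log₂(1.2108) = 0.0469
  (2,s): 0.01·log₂(0.0597) = -0.0407
  (2,t): 0.36·log₂(1.5504) = 0.2277
  (3,r): 0.08·log₂(0.7326) = -0.0359
  (3,s): 0.29·log₂(2.2273) = 0.3350
  (3,t): 0.05·log₂(0.2769) = -0.0926
Sum = 0.441 bits.

0.441 bits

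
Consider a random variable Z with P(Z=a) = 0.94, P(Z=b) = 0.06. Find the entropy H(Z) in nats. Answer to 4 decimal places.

0.2270 nats

H(Z) = −Σ p·ln p.
  −(0.94)·ln(0.94) = 0.05816
  −(0.06)·ln(0.06) = 0.16880
Sum: 0.05816 + 0.16880 = 0.2270 nats.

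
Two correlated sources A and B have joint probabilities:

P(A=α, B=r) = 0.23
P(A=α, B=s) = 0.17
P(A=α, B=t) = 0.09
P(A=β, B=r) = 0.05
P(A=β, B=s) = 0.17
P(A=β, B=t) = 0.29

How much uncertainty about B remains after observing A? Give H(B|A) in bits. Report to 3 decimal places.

1.404 bits

Marginals: p(A) = (0.4900, 0.5100), p(B) = (0.2800, 0.3400, 0.3800).
H(B|A) = Σ p(A) · H(B|A=·).
  A=α: p=0.4900, H(B|A=α) = 1.4911
  A=β: p=0.5100, H(B|A=β) = 1.3199
Weighted sum = 1.404 bits.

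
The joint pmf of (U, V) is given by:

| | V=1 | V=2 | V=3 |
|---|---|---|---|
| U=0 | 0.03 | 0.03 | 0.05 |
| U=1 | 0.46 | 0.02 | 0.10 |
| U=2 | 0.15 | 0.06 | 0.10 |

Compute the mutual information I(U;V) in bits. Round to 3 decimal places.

0.126 bits

Marginals: p(U) = (0.1100, 0.5800, 0.3100), p(V) = (0.6400, 0.1100, 0.2500).
I(U;V) = Σ p(x,y)·log₂[p(x,y)/(p(x)p(y))].
  (0,1): 0.03·log₂(0.4261) = -0.0369
  (0,2): 0.03·log₂(2.4793) = 0.0393
  (0,3): 0.05·log₂(1.8182) = 0.0431
  (1,1): 0.46·log₂(1.2392) = 0.1423
  (1,2): 0.02·log₂(0.3135) = -0.0335
  (1,3): 0.10·log₂(0.6897) = -0.0536
  (2,1): 0.15·log₂(0.7560) = -0.0605
  (2,2): 0.06·log₂(1.7595) = 0.0489
  (2,3): 0.10·log₂(1.2903) = 0.0368
Sum = 0.126 bits.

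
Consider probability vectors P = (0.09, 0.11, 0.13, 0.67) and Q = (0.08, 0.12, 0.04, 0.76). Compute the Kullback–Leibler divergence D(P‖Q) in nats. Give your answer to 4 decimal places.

D(P‖Q) = Σ p·ln(p/q).
  0.09·ln(0.09/0.08) = 0.01060
  0.11·ln(0.11/0.12) = -0.00957
  0.13·ln(0.13/0.04) = 0.15323
  0.67·ln(0.67/0.76) = -0.08445
D(P‖Q) = 0.0698 nats.

0.0698 nats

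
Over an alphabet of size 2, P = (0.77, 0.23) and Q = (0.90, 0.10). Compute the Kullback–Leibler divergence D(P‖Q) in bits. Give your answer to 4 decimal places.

0.1031 bits

D(P‖Q) = Σ p·log₂(p/q).
  0.77·log₂(0.77/0.90) = -0.17330
  0.23·log₂(0.23/0.10) = 0.27638
D(P‖Q) = 0.1031 bits.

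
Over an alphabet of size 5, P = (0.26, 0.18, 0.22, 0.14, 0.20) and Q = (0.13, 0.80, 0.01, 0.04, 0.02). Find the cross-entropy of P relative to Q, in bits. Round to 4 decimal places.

4.0638 bits

H(P,Q) = −Σ p·log₂ q.
  −0.26·log₂(0.13) = 0.76529
  −0.18·log₂(0.80) = 0.05795
  −0.22·log₂(0.01) = 1.46165
  −0.14·log₂(0.04) = 0.65014
  −0.20·log₂(0.02) = 1.12877
H(P,Q) = 4.0638 bits.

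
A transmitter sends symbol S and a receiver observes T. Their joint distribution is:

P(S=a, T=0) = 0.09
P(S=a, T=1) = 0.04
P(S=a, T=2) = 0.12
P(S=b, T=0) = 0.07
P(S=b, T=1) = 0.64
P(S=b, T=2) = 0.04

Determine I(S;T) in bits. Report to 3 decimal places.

0.304 bits

Marginals: p(S) = (0.2500, 0.7500), p(T) = (0.1600, 0.6800, 0.1600).
I(S;T) = Σ p(x,y)·log₂[p(x,y)/(p(x)p(y))].
  (a,0): 0.09·log₂(2.2500) = 0.1053
  (a,1): 0.04·log₂(0.2353) = -0.0835
  (a,2): 0.12·log₂(3.0000) = 0.1902
  (b,0): 0.07·log₂(0.5833) = -0.0544
  (b,1): 0.64·log₂(1.2549) = 0.2096
  (b,2): 0.04·log₂(0.3333) = -0.0634
Sum = 0.304 bits.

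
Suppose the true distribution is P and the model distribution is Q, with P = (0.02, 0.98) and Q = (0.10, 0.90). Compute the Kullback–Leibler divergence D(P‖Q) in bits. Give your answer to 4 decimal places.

D(P‖Q) = Σ p·log₂(p/q).
  0.02·log₂(0.02/0.10) = -0.04644
  0.98·log₂(0.98/0.90) = 0.12040
D(P‖Q) = 0.0740 bits.

0.0740 bits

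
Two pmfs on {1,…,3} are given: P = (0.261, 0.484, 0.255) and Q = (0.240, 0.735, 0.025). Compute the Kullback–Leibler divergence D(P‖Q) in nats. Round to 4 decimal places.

0.4119 nats

D(P‖Q) = Σ p·ln(p/q).
  0.261·ln(0.261/0.240) = 0.02189
  0.484·ln(0.484/0.735) = -0.20221
  0.255·ln(0.255/0.025) = 0.59221
D(P‖Q) = 0.4119 nats.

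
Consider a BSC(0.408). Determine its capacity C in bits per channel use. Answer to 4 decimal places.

Binary symmetric channel: C = 1 − h₂(ε) where h₂ is the binary entropy function.
h₂(0.408) = −0.408·log₂0.408 − 0.592·log₂0.592 = 0.9754.
C = 1 − 0.9754 = 0.0246 bits per channel use.

0.0246 bits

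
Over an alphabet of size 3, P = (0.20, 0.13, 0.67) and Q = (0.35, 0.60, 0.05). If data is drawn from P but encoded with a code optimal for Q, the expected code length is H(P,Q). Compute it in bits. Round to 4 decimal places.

H(P,Q) = −Σ p·log₂ q.
  −0.20·log₂(0.35) = 0.30291
  −0.13·log₂(0.60) = 0.09581
  −0.67·log₂(0.05) = 2.89569
H(P,Q) = 3.2944 bits.

3.2944 bits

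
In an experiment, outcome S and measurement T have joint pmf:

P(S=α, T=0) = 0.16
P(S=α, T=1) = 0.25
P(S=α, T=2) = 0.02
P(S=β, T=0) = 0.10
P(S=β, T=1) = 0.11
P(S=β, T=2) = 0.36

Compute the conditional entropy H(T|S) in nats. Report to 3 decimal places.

Marginals: p(S) = (0.4300, 0.5700), p(T) = (0.2600, 0.3600, 0.3800).
H(T|S) = Σ p(S) · H(T|S=·).
  S=α: p=0.4300, H(T|S=α) = 0.8259
  S=β: p=0.5700, H(T|S=β) = 0.9131
Weighted sum = 0.876 nats.

0.876 nats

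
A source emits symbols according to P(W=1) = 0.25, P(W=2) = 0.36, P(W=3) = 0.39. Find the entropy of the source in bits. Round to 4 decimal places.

H(W) = −Σ p·log₂ p.
  −(0.25)·log₂(0.25) = 0.50000
  −(0.36)·log₂(0.36) = 0.53062
  −(0.39)·log₂(0.39) = 0.52980
Sum: 0.50000 + 0.53062 + 0.52980 = 1.5604 bits.

1.5604 bits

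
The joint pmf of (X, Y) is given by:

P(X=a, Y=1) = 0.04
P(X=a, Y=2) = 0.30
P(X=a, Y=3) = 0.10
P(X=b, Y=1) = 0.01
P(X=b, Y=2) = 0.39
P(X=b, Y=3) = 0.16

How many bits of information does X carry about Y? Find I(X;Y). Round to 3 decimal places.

Marginals: p(X) = (0.4400, 0.5600), p(Y) = (0.0500, 0.6900, 0.2600).
I(X;Y) = H(X) + H(Y) − H(X,Y).
H(X) = 0.9896, H(Y) = 1.0908, H(X,Y) = 2.0583.
I(X;Y) = 0.9896 + 1.0908 − 2.0583 = 0.022 bits.

0.022 bits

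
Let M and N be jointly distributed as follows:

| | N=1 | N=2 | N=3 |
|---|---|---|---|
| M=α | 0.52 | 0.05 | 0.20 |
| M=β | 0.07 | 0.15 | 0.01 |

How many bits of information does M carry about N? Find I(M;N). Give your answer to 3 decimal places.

Marginals: p(M) = (0.7700, 0.2300), p(N) = (0.5900, 0.2000, 0.2100).
I(M;N) = H(M) + H(N) − H(M,N).
H(M) = 0.7780, H(N) = 1.3863, H(M,N) = 1.9166.
I(M;N) = 0.7780 + 1.3863 − 1.9166 = 0.248 bits.

0.248 bits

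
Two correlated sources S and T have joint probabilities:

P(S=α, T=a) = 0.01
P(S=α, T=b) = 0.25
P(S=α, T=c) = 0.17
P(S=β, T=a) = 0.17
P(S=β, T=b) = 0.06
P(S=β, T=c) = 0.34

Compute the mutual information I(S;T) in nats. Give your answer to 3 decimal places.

Marginals: p(S) = (0.4300, 0.5700), p(T) = (0.1800, 0.3100, 0.5100).
I(S;T) = Σ p(x,y)·ln[p(x,y)/(p(x)p(y))].
  (α,a): 0.01·ln(0.1292) = -0.0205
  (α,b): 0.25·ln(1.8755) = 0.1572
  (α,c): 0.17·ln(0.7752) = -0.0433
  (β,a): 0.17·ln(1.6569) = 0.0858
  (β,b): 0.06·ln(0.3396) = -0.0648
  (β,c): 0.34·ln(1.1696) = 0.0533
Sum = 0.168 nats.

0.168 nats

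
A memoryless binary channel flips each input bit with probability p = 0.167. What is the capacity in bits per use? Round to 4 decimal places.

Binary symmetric channel: C = 1 − h₂(ε) where h₂ is the binary entropy function.
h₂(0.167) = −0.167·log₂0.167 − 0.833·log₂0.833 = 0.6508.
C = 1 − 0.6508 = 0.3492 bits per channel use.

0.3492 bits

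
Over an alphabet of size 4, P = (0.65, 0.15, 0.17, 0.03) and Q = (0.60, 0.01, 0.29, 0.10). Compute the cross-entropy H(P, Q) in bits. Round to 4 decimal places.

1.8789 bits

H(P,Q) = −Σ p·log₂ q.
  −0.65·log₂(0.60) = 0.47903
  −0.15·log₂(0.01) = 0.99658
  −0.17·log₂(0.29) = 0.30360
  −0.03·log₂(0.10) = 0.09966
H(P,Q) = 1.8789 bits.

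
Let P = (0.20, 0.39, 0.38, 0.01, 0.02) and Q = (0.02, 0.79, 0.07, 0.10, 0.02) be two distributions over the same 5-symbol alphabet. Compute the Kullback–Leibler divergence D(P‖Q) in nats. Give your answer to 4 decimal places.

D(P‖Q) = Σ p·ln(p/q).
  0.20·ln(0.20/0.02) = 0.46052
  0.39·ln(0.39/0.79) = -0.27530
  0.38·ln(0.38/0.07) = 0.64284
  0.01·ln(0.01/0.10) = -0.02303
  0.02·ln(0.02/0.02) = 0.00000
D(P‖Q) = 0.8050 nats.

0.8050 nats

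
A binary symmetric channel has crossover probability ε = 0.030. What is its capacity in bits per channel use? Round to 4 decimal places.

Binary symmetric channel: C = 1 − h₂(ε) where h₂ is the binary entropy function.
h₂(0.030) = −0.030·log₂0.030 − 0.970·log₂0.970 = 0.1944.
C = 1 − 0.1944 = 0.8056 bits per channel use.

0.8056 bits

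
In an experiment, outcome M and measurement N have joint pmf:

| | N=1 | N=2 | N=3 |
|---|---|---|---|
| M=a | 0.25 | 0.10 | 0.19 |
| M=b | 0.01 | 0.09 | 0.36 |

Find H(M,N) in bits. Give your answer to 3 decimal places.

2.197 bits

H(M,N) = −Σ p(x,y)·log₂ p(x,y) over all 6 cells.
  cell (a,1): −0.25·log₂0.25 = 0.5000
  cell (a,2): −0.10·log₂0.10 = 0.3322
  cell (a,3): −0.19·log₂0.19 = 0.4552
  cell (b,1): −0.01·log₂0.01 = 0.0664
  cell (b,2): −0.09·log₂0.09 = 0.3127
  cell (b,3): −0.36·log₂0.36 = 0.5306
Sum = 2.197 bits.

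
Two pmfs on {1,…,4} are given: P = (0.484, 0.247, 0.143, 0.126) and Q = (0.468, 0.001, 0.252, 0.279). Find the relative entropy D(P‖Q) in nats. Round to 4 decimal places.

1.1959 nats

D(P‖Q) = Σ p·ln(p/q).
  0.484·ln(0.484/0.468) = 0.01627
  0.247·ln(0.247/0.001) = 1.36082
  0.143·ln(0.143/0.252) = -0.08102
  0.126·ln(0.126/0.279) = -0.10016
D(P‖Q) = 1.1959 nats.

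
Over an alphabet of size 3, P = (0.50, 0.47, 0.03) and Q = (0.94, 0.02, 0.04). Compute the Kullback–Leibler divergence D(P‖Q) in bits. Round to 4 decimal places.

1.6728 bits

D(P‖Q) = Σ p·log₂(p/q).
  0.50·log₂(0.50/0.94) = -0.45537
  0.47·log₂(0.47/0.02) = 2.14066
  0.03·log₂(0.03/0.04) = -0.01245
D(P‖Q) = 1.6728 bits.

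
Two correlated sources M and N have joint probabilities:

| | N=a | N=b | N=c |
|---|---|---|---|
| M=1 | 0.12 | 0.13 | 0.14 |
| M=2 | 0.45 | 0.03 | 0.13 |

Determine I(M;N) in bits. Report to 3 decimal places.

0.160 bits

Marginals: p(M) = (0.3900, 0.6100), p(N) = (0.5700, 0.1600, 0.2700).
I(M;N) = H(M) + H(N) − H(M,N).
H(M) = 0.9648, H(N) = 1.3953, H(M,N) = 2.1996.
I(M;N) = 0.9648 + 1.3953 − 2.1996 = 0.160 bits.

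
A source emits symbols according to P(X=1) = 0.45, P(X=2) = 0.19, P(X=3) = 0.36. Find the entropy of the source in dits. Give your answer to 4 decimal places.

H(X) = −Σ p·log₁₀ p.
  −(0.45)·log₁₀(0.45) = 0.15605
  −(0.19)·log₁₀(0.19) = 0.13704
  −(0.36)·log₁₀(0.36) = 0.15973
Sum: 0.15605 + 0.13704 + 0.15973 = 0.4528 dits.

0.4528 dits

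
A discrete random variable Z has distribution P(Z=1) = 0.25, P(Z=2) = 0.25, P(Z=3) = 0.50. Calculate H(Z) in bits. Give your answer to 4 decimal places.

H(Z) = −Σ p·log₂ p.
  −(0.25)·log₂(0.25) = 0.50000
  −(0.25)·log₂(0.25) = 0.50000
  −(0.50)·log₂(0.50) = 0.50000
Sum: 0.50000 + 0.50000 + 0.50000 = 1.5000 bits.

1.5000 bits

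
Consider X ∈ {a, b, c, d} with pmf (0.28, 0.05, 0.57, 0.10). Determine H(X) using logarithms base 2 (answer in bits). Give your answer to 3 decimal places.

H(X) = −Σ p·log₂ p.
  −(0.28)·log₂(0.28) = 0.5142
  −(0.05)·log₂(0.05) = 0.2161
  −(0.57)·log₂(0.57) = 0.4623
  −(0.10)·log₂(0.10) = 0.3322
Sum: 0.5142 + 0.2161 + 0.4623 + 0.3322 = 1.525 bits.

1.525 bits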